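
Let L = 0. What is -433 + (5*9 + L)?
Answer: -388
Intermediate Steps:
-433 + (5*9 + L) = -433 + (5*9 + 0) = -433 + (45 + 0) = -433 + 45 = -388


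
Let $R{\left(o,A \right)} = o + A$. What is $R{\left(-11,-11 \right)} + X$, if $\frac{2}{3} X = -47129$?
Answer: $- \frac{141431}{2} \approx -70716.0$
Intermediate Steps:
$R{\left(o,A \right)} = A + o$
$X = - \frac{141387}{2}$ ($X = \frac{3}{2} \left(-47129\right) = - \frac{141387}{2} \approx -70694.0$)
$R{\left(-11,-11 \right)} + X = \left(-11 - 11\right) - \frac{141387}{2} = -22 - \frac{141387}{2} = - \frac{141431}{2}$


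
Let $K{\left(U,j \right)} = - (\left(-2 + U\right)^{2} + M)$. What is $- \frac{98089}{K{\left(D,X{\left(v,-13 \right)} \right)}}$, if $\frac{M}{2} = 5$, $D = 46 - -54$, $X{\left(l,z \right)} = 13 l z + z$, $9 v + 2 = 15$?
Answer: $\frac{98089}{9614} \approx 10.203$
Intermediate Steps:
$v = \frac{13}{9}$ ($v = - \frac{2}{9} + \frac{1}{9} \cdot 15 = - \frac{2}{9} + \frac{5}{3} = \frac{13}{9} \approx 1.4444$)
$X{\left(l,z \right)} = z + 13 l z$ ($X{\left(l,z \right)} = 13 l z + z = z + 13 l z$)
$D = 100$ ($D = 46 + 54 = 100$)
$M = 10$ ($M = 2 \cdot 5 = 10$)
$K{\left(U,j \right)} = -10 - \left(-2 + U\right)^{2}$ ($K{\left(U,j \right)} = - (\left(-2 + U\right)^{2} + 10) = - (10 + \left(-2 + U\right)^{2}) = -10 - \left(-2 + U\right)^{2}$)
$- \frac{98089}{K{\left(D,X{\left(v,-13 \right)} \right)}} = - \frac{98089}{-10 - \left(-2 + 100\right)^{2}} = - \frac{98089}{-10 - 98^{2}} = - \frac{98089}{-10 - 9604} = - \frac{98089}{-9614} = \left(-98089\right) \left(- \frac{1}{9614}\right) = \frac{98089}{9614}$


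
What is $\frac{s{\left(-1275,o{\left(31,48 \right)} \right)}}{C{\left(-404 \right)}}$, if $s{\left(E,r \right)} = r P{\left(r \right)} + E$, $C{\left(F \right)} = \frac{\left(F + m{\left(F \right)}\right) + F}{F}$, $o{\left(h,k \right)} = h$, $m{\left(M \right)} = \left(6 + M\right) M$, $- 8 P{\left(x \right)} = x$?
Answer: $\frac{11161}{3168} \approx 3.523$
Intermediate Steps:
$P{\left(x \right)} = - \frac{x}{8}$
$m{\left(M \right)} = M \left(6 + M\right)$
$C{\left(F \right)} = \frac{2 F + F \left(6 + F\right)}{F}$ ($C{\left(F \right)} = \frac{\left(F + F \left(6 + F\right)\right) + F}{F} = \frac{2 F + F \left(6 + F\right)}{F}$)
$s{\left(E,r \right)} = E - \frac{r^{2}}{8}$ ($s{\left(E,r \right)} = r \left(- \frac{r}{8}\right) + E = - \frac{r^{2}}{8} + E = E - \frac{r^{2}}{8}$)
$\frac{s{\left(-1275,o{\left(31,48 \right)} \right)}}{C{\left(-404 \right)}} = \frac{-1275 - \frac{31^{2}}{8}}{8 - 404} = \frac{-1275 - \frac{961}{8}}{-396} = \left(-1275 - \frac{961}{8}\right) \left(- \frac{1}{396}\right) = \left(- \frac{11161}{8}\right) \left(- \frac{1}{396}\right) = \frac{11161}{3168}$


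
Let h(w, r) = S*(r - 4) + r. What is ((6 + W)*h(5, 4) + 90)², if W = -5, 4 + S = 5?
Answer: 8836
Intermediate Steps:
S = 1 (S = -4 + 5 = 1)
h(w, r) = -4 + 2*r (h(w, r) = 1*(r - 4) + r = 1*(-4 + r) + r = (-4 + r) + r = -4 + 2*r)
((6 + W)*h(5, 4) + 90)² = ((6 - 5)*(-4 + 2*4) + 90)² = (1*(-4 + 8) + 90)² = (1*4 + 90)² = (4 + 90)² = 94² = 8836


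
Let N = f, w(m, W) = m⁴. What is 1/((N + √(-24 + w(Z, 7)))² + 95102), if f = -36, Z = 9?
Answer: 102935/10561726417 + 72*√6537/10561726417 ≈ 1.0297e-5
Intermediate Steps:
N = -36
1/((N + √(-24 + w(Z, 7)))² + 95102) = 1/((-36 + √(-24 + 9⁴))² + 95102) = 1/((-36 + √(-24 + 6561))² + 95102) = 1/((-36 + √6537)² + 95102) = 1/(95102 + (-36 + √6537)²)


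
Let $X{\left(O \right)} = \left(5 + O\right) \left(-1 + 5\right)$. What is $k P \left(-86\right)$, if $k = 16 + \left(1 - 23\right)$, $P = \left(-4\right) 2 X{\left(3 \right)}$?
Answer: $-132096$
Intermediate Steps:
$X{\left(O \right)} = 20 + 4 O$ ($X{\left(O \right)} = \left(5 + O\right) 4 = 20 + 4 O$)
$P = -256$ ($P = \left(-4\right) 2 \left(20 + 4 \cdot 3\right) = - 8 \left(20 + 12\right) = \left(-8\right) 32 = -256$)
$k = -6$ ($k = 16 - 22 = -6$)
$k P \left(-86\right) = \left(-6\right) \left(-256\right) \left(-86\right) = 1536 \left(-86\right) = -132096$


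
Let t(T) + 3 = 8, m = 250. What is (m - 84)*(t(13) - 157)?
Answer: -25232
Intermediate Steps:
t(T) = 5 (t(T) = -3 + 8 = 5)
(m - 84)*(t(13) - 157) = (250 - 84)*(5 - 157) = 166*(-152) = -25232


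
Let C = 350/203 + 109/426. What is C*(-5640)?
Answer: -22993340/2059 ≈ -11167.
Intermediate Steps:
C = 24461/12354 (C = 350*(1/203) + 109*(1/426) = 50/29 + 109/426 = 24461/12354 ≈ 1.9800)
C*(-5640) = (24461/12354)*(-5640) = -22993340/2059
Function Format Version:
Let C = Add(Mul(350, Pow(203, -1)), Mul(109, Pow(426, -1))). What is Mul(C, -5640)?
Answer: Rational(-22993340, 2059) ≈ -11167.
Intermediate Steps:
C = Rational(24461, 12354) (C = Add(Mul(350, Rational(1, 203)), Mul(109, Rational(1, 426))) = Add(Rational(50, 29), Rational(109, 426)) = Rational(24461, 12354) ≈ 1.9800)
Mul(C, -5640) = Mul(Rational(24461, 12354), -5640) = Rational(-22993340, 2059)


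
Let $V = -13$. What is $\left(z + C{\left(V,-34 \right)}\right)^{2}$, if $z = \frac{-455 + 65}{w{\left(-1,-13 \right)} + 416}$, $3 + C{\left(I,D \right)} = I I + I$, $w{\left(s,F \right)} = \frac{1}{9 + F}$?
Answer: $\frac{63947788641}{2765569} \approx 23123.0$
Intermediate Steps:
$C{\left(I,D \right)} = -3 + I + I^{2}$ ($C{\left(I,D \right)} = -3 + \left(I I + I\right) = -3 + \left(I^{2} + I\right) = -3 + \left(I + I^{2}\right) = -3 + I + I^{2}$)
$z = - \frac{1560}{1663}$ ($z = \frac{-455 + 65}{\frac{1}{9 - 13} + 416} = - \frac{390}{\frac{1}{-4} + 416} = - \frac{390}{- \frac{1}{4} + 416} = - \frac{390}{\frac{1663}{4}} = \left(-390\right) \frac{4}{1663} = - \frac{1560}{1663} \approx -0.93806$)
$\left(z + C{\left(V,-34 \right)}\right)^{2} = \left(- \frac{1560}{1663} - \left(16 - 169\right)\right)^{2} = \left(- \frac{1560}{1663} - -153\right)^{2} = \left(- \frac{1560}{1663} + 153\right)^{2} = \left(\frac{252879}{1663}\right)^{2} = \frac{63947788641}{2765569}$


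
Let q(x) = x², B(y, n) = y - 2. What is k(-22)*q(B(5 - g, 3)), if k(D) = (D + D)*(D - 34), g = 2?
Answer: 2464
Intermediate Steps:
k(D) = 2*D*(-34 + D) (k(D) = (2*D)*(-34 + D) = 2*D*(-34 + D))
B(y, n) = -2 + y
k(-22)*q(B(5 - g, 3)) = (2*(-22)*(-34 - 22))*(-2 + (5 - 1*2))² = (2*(-22)*(-56))*(-2 + (5 - 2))² = 2464*(-2 + 3)² = 2464*1² = 2464*1 = 2464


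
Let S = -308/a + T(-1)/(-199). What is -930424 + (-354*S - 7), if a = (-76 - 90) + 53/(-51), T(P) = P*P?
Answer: -225492220879/242183 ≈ -9.3108e+5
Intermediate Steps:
T(P) = P²
a = -8519/51 (a = -166 + 53*(-1/51) = -166 - 53/51 = -8519/51 ≈ -167.04)
S = 445339/242183 (S = -308/(-8519/51) + (-1)²/(-199) = -308*(-51/8519) + 1*(-1/199) = 2244/1217 - 1/199 = 445339/242183 ≈ 1.8389)
-930424 + (-354*S - 7) = -930424 + (-354*445339/242183 - 7) = -930424 + (-157650006/242183 - 7) = -930424 - 159345287/242183 = -225492220879/242183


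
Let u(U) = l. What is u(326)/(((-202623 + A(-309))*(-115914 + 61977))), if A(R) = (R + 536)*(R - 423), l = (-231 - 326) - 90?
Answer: -647/19891264419 ≈ -3.2527e-8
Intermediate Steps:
l = -647 (l = -557 - 90 = -647)
A(R) = (-423 + R)*(536 + R) (A(R) = (536 + R)*(-423 + R) = (-423 + R)*(536 + R))
u(U) = -647
u(326)/(((-202623 + A(-309))*(-115914 + 61977))) = -647*1/((-202623 + (-226728 + (-309)**2 + 113*(-309)))*(-115914 + 61977)) = -647*(-1/(53937*(-202623 + (-226728 + 95481 - 34917)))) = -647*(-1/(53937*(-202623 - 166164))) = -647/((-368787*(-53937))) = -647/19891264419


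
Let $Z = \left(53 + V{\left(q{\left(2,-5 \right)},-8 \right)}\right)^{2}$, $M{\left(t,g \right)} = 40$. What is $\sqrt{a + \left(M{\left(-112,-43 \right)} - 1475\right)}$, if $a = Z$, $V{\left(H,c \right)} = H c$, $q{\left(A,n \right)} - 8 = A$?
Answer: $i \sqrt{706} \approx 26.571 i$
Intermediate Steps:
$q{\left(A,n \right)} = 8 + A$
$Z = 729$ ($Z = \left(53 + \left(8 + 2\right) \left(-8\right)\right)^{2} = \left(53 + 10 \left(-8\right)\right)^{2} = \left(53 - 80\right)^{2} = \left(-27\right)^{2} = 729$)
$a = 729$
$\sqrt{a + \left(M{\left(-112,-43 \right)} - 1475\right)} = \sqrt{729 + \left(40 - 1475\right)} = \sqrt{729 - 1435} = \sqrt{-706} = i \sqrt{706}$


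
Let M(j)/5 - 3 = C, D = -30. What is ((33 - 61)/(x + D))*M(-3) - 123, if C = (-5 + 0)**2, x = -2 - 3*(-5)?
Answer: 1829/17 ≈ 107.59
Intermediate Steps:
x = 13 (x = -2 + 15 = 13)
C = 25 (C = (-5)**2 = 25)
M(j) = 140 (M(j) = 15 + 5*25 = 15 + 125 = 140)
((33 - 61)/(x + D))*M(-3) - 123 = ((33 - 61)/(13 - 30))*140 - 123 = -28/(-17)*140 - 123 = -28*(-1/17)*140 - 123 = (28/17)*140 - 123 = 3920/17 - 123 = 1829/17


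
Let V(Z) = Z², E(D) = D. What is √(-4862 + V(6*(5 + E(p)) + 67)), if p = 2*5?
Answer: √19787 ≈ 140.67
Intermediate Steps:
p = 10
√(-4862 + V(6*(5 + E(p)) + 67)) = √(-4862 + (6*(5 + 10) + 67)²) = √(-4862 + (6*15 + 67)²) = √(-4862 + (90 + 67)²) = √(-4862 + 157²) = √(-4862 + 24649) = √19787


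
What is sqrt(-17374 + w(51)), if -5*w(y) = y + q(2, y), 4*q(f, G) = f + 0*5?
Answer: I*sqrt(1738430)/10 ≈ 131.85*I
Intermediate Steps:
q(f, G) = f/4 (q(f, G) = (f + 0*5)/4 = (f + 0)/4 = f/4)
w(y) = -1/10 - y/5 (w(y) = -(y + (1/4)*2)/5 = -(y + 1/2)/5 = -(1/2 + y)/5 = -1/10 - y/5)
sqrt(-17374 + w(51)) = sqrt(-17374 + (-1/10 - 1/5*51)) = sqrt(-17374 + (-1/10 - 51/5)) = sqrt(-17374 - 103/10) = sqrt(-173843/10) = I*sqrt(1738430)/10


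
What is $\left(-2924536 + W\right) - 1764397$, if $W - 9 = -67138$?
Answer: $-4756062$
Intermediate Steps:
$W = -67129$ ($W = 9 - 67138 = -67129$)
$\left(-2924536 + W\right) - 1764397 = \left(-2924536 - 67129\right) - 1764397 = -2991665 - 1764397 = -4756062$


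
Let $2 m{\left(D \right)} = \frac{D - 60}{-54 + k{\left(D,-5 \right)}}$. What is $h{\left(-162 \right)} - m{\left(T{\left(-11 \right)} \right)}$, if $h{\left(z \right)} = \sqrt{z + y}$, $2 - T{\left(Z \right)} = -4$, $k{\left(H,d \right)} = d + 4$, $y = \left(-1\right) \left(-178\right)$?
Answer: $\frac{193}{55} \approx 3.5091$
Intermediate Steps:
$y = 178$
$k{\left(H,d \right)} = 4 + d$
$T{\left(Z \right)} = 6$ ($T{\left(Z \right)} = 2 - -4 = 2 + 4 = 6$)
$m{\left(D \right)} = \frac{6}{11} - \frac{D}{110}$ ($m{\left(D \right)} = \frac{\left(D - 60\right) \frac{1}{-54 + \left(4 - 5\right)}}{2} = \frac{\left(-60 + D\right) \frac{1}{-54 - 1}}{2} = \frac{\left(-60 + D\right) \frac{1}{-55}}{2} = \frac{\left(-60 + D\right) \left(- \frac{1}{55}\right)}{2} = \frac{\frac{12}{11} - \frac{D}{55}}{2} = \frac{6}{11} - \frac{D}{110}$)
$h{\left(z \right)} = \sqrt{178 + z}$ ($h{\left(z \right)} = \sqrt{z + 178} = \sqrt{178 + z}$)
$h{\left(-162 \right)} - m{\left(T{\left(-11 \right)} \right)} = \sqrt{178 - 162} - \left(\frac{6}{11} - \frac{3}{55}\right) = \sqrt{16} - \left(\frac{6}{11} - \frac{3}{55}\right) = 4 - \frac{27}{55} = \frac{193}{55}$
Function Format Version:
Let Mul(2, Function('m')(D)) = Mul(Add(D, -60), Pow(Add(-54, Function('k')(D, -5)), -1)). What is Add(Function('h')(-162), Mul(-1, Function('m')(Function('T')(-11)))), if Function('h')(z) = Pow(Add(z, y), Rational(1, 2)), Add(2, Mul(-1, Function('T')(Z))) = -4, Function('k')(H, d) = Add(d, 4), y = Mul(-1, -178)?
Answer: Rational(193, 55) ≈ 3.5091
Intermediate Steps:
y = 178
Function('k')(H, d) = Add(4, d)
Function('T')(Z) = 6 (Function('T')(Z) = Add(2, Mul(-1, -4)) = Add(2, 4) = 6)
Function('m')(D) = Add(Rational(6, 11), Mul(Rational(-1, 110), D)) (Function('m')(D) = Mul(Rational(1, 2), Mul(Add(D, -60), Pow(Add(-54, Add(4, -5)), -1))) = Mul(Rational(1, 2), Mul(Add(-60, D), Pow(Add(-54, -1), -1))) = Mul(Rational(1, 2), Mul(Add(-60, D), Pow(-55, -1))) = Mul(Rational(1, 2), Mul(Add(-60, D), Rational(-1, 55))) = Mul(Rational(1, 2), Add(Rational(12, 11), Mul(Rational(-1, 55), D))) = Add(Rational(6, 11), Mul(Rational(-1, 110), D)))
Function('h')(z) = Pow(Add(178, z), Rational(1, 2)) (Function('h')(z) = Pow(Add(z, 178), Rational(1, 2)) = Pow(Add(178, z), Rational(1, 2)))
Add(Function('h')(-162), Mul(-1, Function('m')(Function('T')(-11)))) = Add(Pow(Add(178, -162), Rational(1, 2)), Mul(-1, Add(Rational(6, 11), Mul(Rational(-1, 110), 6)))) = Add(Pow(16, Rational(1, 2)), Mul(-1, Add(Rational(6, 11), Rational(-3, 55)))) = Add(4, Mul(-1, Rational(27, 55))) = Add(4, Rational(-27, 55)) = Rational(193, 55)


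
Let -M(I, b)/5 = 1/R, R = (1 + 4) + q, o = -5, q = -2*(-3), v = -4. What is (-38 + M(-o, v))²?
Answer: 178929/121 ≈ 1478.8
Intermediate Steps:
q = 6
R = 11 (R = (1 + 4) + 6 = 5 + 6 = 11)
M(I, b) = -5/11
(-38 + M(-o, v))² = (-38 - 5/11)² = (-423/11)² = 178929/121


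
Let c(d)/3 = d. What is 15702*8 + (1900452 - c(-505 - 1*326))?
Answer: 2028561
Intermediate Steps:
c(d) = 3*d
15702*8 + (1900452 - c(-505 - 1*326)) = 15702*8 + (1900452 - 3*(-505 - 1*326)) = 125616 + (1900452 - 3*(-505 - 326)) = 125616 + (1900452 - 3*(-831)) = 125616 + (1900452 - 1*(-2493)) = 125616 + (1900452 + 2493) = 125616 + 1902945 = 2028561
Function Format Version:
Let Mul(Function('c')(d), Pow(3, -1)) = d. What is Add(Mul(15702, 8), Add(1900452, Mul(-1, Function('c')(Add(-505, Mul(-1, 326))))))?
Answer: 2028561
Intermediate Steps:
Function('c')(d) = Mul(3, d)
Add(Mul(15702, 8), Add(1900452, Mul(-1, Function('c')(Add(-505, Mul(-1, 326)))))) = Add(Mul(15702, 8), Add(1900452, Mul(-1, Mul(3, Add(-505, Mul(-1, 326)))))) = Add(125616, Add(1900452, Mul(-1, Mul(3, Add(-505, -326))))) = Add(125616, Add(1900452, Mul(-1, Mul(3, -831)))) = Add(125616, Add(1900452, Mul(-1, -2493))) = Add(125616, Add(1900452, 2493)) = Add(125616, 1902945) = 2028561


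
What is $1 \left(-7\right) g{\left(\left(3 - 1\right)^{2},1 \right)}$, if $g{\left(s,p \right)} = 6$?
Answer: $-42$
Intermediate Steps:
$1 \left(-7\right) g{\left(\left(3 - 1\right)^{2},1 \right)} = 1 \left(-7\right) 6 = \left(-7\right) 6 = -42$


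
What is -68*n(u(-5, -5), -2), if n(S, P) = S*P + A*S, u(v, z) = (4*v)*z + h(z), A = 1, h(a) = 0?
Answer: 6800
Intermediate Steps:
u(v, z) = 4*v*z (u(v, z) = (4*v)*z + 0 = 4*v*z + 0 = 4*v*z)
n(S, P) = S + P*S (n(S, P) = S*P + 1*S = P*S + S = S + P*S)
-68*n(u(-5, -5), -2) = -68*4*(-5)*(-5)*(1 - 2) = -6800*(-1) = -68*(-100) = 6800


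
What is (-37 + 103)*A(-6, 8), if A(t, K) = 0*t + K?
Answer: 528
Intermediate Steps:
A(t, K) = K (A(t, K) = 0 + K = K)
(-37 + 103)*A(-6, 8) = (-37 + 103)*8 = 66*8 = 528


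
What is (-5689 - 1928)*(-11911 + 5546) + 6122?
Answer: 48488327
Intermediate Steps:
(-5689 - 1928)*(-11911 + 5546) + 6122 = -7617*(-6365) + 6122 = 48482205 + 6122 = 48488327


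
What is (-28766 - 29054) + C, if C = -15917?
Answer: -73737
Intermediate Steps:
(-28766 - 29054) + C = (-28766 - 29054) - 15917 = -57820 - 15917 = -73737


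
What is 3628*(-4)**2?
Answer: 58048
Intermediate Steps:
3628*(-4)**2 = 3628*16 = 58048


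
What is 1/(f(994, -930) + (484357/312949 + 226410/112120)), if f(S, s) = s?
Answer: -3508784188/3250653205847 ≈ -0.0010794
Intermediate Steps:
1/(f(994, -930) + (484357/312949 + 226410/112120)) = 1/(-930 + (484357/312949 + 226410/112120)) = 1/(-930 + (484357*(1/312949) + 226410*(1/112120))) = 1/(-930 + (484357/312949 + 22641/11212)) = 1/(-930 + 12516088993/3508784188) = 1/(-3250653205847/3508784188) = -3508784188/3250653205847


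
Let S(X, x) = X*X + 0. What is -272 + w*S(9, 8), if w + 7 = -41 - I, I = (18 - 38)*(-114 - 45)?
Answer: -261740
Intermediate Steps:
I = 3180 (I = -20*(-159) = 3180)
w = -3228 (w = -7 + (-41 - 1*3180) = -7 + (-41 - 3180) = -7 - 3221 = -3228)
S(X, x) = X² (S(X, x) = X² + 0 = X²)
-272 + w*S(9, 8) = -272 - 3228*9² = -272 - 3228*81 = -272 - 261468 = -261740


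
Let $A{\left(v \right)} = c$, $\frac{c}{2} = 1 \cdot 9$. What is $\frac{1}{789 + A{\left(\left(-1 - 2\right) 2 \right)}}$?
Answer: $\frac{1}{807} \approx 0.0012392$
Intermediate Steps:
$c = 18$ ($c = 2 \cdot 1 \cdot 9 = 2 \cdot 9 = 18$)
$A{\left(v \right)} = 18$
$\frac{1}{789 + A{\left(\left(-1 - 2\right) 2 \right)}} = \frac{1}{789 + 18} = \frac{1}{807}$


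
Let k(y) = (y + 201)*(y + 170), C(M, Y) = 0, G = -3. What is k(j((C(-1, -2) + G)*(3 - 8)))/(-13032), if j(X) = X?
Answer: -555/181 ≈ -3.0663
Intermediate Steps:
k(y) = (170 + y)*(201 + y) (k(y) = (201 + y)*(170 + y) = (170 + y)*(201 + y))
k(j((C(-1, -2) + G)*(3 - 8)))/(-13032) = (34170 + ((0 - 3)*(3 - 8))**2 + 371*((0 - 3)*(3 - 8)))/(-13032) = (34170 + (-3*(-5))**2 + 371*(-3*(-5)))*(-1/13032) = (34170 + 15**2 + 371*15)*(-1/13032) = (34170 + 225 + 5565)*(-1/13032) = 39960*(-1/13032) = -555/181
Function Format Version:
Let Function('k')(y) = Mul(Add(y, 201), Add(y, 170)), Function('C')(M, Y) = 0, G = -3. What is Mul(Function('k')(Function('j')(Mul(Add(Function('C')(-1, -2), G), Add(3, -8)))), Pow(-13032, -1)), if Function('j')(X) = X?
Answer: Rational(-555, 181) ≈ -3.0663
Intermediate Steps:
Function('k')(y) = Mul(Add(170, y), Add(201, y)) (Function('k')(y) = Mul(Add(201, y), Add(170, y)) = Mul(Add(170, y), Add(201, y)))
Mul(Function('k')(Function('j')(Mul(Add(Function('C')(-1, -2), G), Add(3, -8)))), Pow(-13032, -1)) = Mul(Add(34170, Pow(Mul(Add(0, -3), Add(3, -8)), 2), Mul(371, Mul(Add(0, -3), Add(3, -8)))), Pow(-13032, -1)) = Mul(Add(34170, Pow(Mul(-3, -5), 2), Mul(371, Mul(-3, -5))), Rational(-1, 13032)) = Mul(Add(34170, Pow(15, 2), Mul(371, 15)), Rational(-1, 13032)) = Mul(Add(34170, 225, 5565), Rational(-1, 13032)) = Mul(39960, Rational(-1, 13032)) = Rational(-555, 181)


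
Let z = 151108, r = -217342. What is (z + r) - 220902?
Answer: -287136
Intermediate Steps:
(z + r) - 220902 = (151108 - 217342) - 220902 = -66234 - 220902 = -287136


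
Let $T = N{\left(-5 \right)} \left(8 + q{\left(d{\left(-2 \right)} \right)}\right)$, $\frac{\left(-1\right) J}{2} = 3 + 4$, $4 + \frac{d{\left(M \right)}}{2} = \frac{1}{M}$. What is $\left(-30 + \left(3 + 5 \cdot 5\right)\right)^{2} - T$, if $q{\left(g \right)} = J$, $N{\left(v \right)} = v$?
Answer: $-26$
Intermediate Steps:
$d{\left(M \right)} = -8 + \frac{2}{M}$
$J = -14$ ($J = - 2 \left(3 + 4\right) = \left(-2\right) 7 = -14$)
$q{\left(g \right)} = -14$
$T = 30$ ($T = - 5 \left(8 - 14\right) = \left(-5\right) \left(-6\right) = 30$)
$\left(-30 + \left(3 + 5 \cdot 5\right)\right)^{2} - T = \left(-30 + \left(3 + 5 \cdot 5\right)\right)^{2} - 30 = \left(-30 + \left(3 + 25\right)\right)^{2} - 30 = \left(-30 + 28\right)^{2} - 30 = \left(-2\right)^{2} - 30 = 4 - 30 = -26$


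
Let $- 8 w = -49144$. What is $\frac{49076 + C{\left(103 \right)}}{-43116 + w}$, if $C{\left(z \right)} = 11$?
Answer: $- \frac{49087}{36973} \approx -1.3276$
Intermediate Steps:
$w = 6143$ ($w = \left(- \frac{1}{8}\right) \left(-49144\right) = 6143$)
$\frac{49076 + C{\left(103 \right)}}{-43116 + w} = \frac{49076 + 11}{-43116 + 6143} = \frac{49087}{-36973} = 49087 \left(- \frac{1}{36973}\right) = - \frac{49087}{36973}$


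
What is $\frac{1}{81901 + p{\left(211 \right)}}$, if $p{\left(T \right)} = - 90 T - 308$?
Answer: $\frac{1}{62603} \approx 1.5974 \cdot 10^{-5}$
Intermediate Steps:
$p{\left(T \right)} = -308 - 90 T$
$\frac{1}{81901 + p{\left(211 \right)}} = \frac{1}{81901 - 19298} = \frac{1}{62603}$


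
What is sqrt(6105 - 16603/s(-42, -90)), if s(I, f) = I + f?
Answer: sqrt(27141279)/66 ≈ 78.935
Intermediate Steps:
sqrt(6105 - 16603/s(-42, -90)) = sqrt(6105 - 16603/(-42 - 90)) = sqrt(6105 - 16603/(-132)) = sqrt(6105 - 16603*(-1/132)) = sqrt(6105 + 16603/132) = sqrt(822463/132) = sqrt(27141279)/66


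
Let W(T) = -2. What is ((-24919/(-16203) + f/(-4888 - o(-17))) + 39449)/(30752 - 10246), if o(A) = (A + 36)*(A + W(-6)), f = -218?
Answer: 482289865006/250689202731 ≈ 1.9239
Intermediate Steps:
o(A) = (-2 + A)*(36 + A) (o(A) = (A + 36)*(A - 2) = (36 + A)*(-2 + A) = (-2 + A)*(36 + A))
((-24919/(-16203) + f/(-4888 - o(-17))) + 39449)/(30752 - 10246) = ((-24919/(-16203) - 218/(-4888 - (-72 + (-17)**2 + 34*(-17)))) + 39449)/(30752 - 10246) = ((-24919*(-1/16203) - 218/(-4888 - (-72 + 289 - 578))) + 39449)/20506 = ((24919/16203 - 218/(-4888 - 1*(-361))) + 39449)*(1/20506) = ((24919/16203 - 218/(-4888 + 361)) + 39449)*(1/20506) = ((24919/16203 - 218/(-4527)) + 39449)*(1/20506) = ((24919/16203 - 218*(-1/4527)) + 39449)*(1/20506) = ((24919/16203 + 218/4527) + 39449)*(1/20506) = (38780189/24450327 + 39449)*(1/20506) = (964579730012/24450327)*(1/20506) = 482289865006/250689202731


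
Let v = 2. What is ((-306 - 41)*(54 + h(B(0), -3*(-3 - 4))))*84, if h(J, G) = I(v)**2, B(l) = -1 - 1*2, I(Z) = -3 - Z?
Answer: -2302692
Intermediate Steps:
B(l) = -3 (B(l) = -1 - 2 = -3)
h(J, G) = 25 (h(J, G) = (-3 - 1*2)**2 = (-3 - 2)**2 = (-5)**2 = 25)
((-306 - 41)*(54 + h(B(0), -3*(-3 - 4))))*84 = ((-306 - 41)*(54 + 25))*84 = -347*79*84 = -27413*84 = -2302692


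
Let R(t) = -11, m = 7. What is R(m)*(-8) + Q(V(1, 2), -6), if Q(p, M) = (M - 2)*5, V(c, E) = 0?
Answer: 48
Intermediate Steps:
Q(p, M) = -10 + 5*M (Q(p, M) = (-2 + M)*5 = -10 + 5*M)
R(m)*(-8) + Q(V(1, 2), -6) = -11*(-8) + (-10 + 5*(-6)) = 88 + (-10 - 30) = 88 - 40 = 48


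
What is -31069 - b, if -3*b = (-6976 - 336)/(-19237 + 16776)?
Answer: -229375115/7383 ≈ -31068.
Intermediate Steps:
b = -7312/7383 (b = -(-6976 - 336)/(3*(-19237 + 16776)) = -(-7312)/(3*(-2461)) = -(-7312)*(-1)/(3*2461) = -⅓*7312/2461 = -7312/7383 ≈ -0.99038)
-31069 - b = -31069 - 1*(-7312/7383) = -31069 + 7312/7383 = -229375115/7383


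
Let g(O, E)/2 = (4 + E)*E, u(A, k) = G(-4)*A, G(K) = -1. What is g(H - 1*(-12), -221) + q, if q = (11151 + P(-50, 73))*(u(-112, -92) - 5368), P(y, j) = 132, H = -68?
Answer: -59207534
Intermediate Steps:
u(A, k) = -A
g(O, E) = 2*E*(4 + E) (g(O, E) = 2*((4 + E)*E) = 2*(E*(4 + E)) = 2*E*(4 + E))
q = -59303448 (q = (11151 + 132)*(-1*(-112) - 5368) = 11283*(112 - 5368) = 11283*(-5256) = -59303448)
g(H - 1*(-12), -221) + q = 2*(-221)*(4 - 221) - 59303448 = 2*(-221)*(-217) - 59303448 = 95914 - 59303448 = -59207534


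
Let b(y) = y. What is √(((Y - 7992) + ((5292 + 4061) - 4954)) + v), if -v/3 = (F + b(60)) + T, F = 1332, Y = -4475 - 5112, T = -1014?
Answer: I*√14314 ≈ 119.64*I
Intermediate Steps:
Y = -9587
v = -1134 (v = -3*((1332 + 60) - 1014) = -3*(1392 - 1014) = -3*378 = -1134)
√(((Y - 7992) + ((5292 + 4061) - 4954)) + v) = √(((-9587 - 7992) + ((5292 + 4061) - 4954)) - 1134) = √((-17579 + (9353 - 4954)) - 1134) = √((-17579 + 4399) - 1134) = √(-13180 - 1134) = √(-14314) = I*√14314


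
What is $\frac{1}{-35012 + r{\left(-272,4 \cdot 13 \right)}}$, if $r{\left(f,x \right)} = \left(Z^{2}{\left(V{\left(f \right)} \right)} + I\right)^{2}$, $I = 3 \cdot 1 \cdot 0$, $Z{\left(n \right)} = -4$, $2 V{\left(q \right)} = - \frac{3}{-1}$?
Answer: $- \frac{1}{34756} \approx -2.8772 \cdot 10^{-5}$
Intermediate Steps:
$V{\left(q \right)} = \frac{3}{2}$ ($V{\left(q \right)} = \frac{\left(-3\right) \frac{1}{-1}}{2} = \frac{\left(-3\right) \left(-1\right)}{2} = \frac{1}{2} \cdot 3 = \frac{3}{2}$)
$I = 0$ ($I = 3 \cdot 0 = 0$)
$r{\left(f,x \right)} = 256$ ($r{\left(f,x \right)} = \left(\left(-4\right)^{2} + 0\right)^{2} = \left(16 + 0\right)^{2} = 16^{2} = 256$)
$\frac{1}{-35012 + r{\left(-272,4 \cdot 13 \right)}} = \frac{1}{-35012 + 256} = \frac{1}{-34756} = - \frac{1}{34756}$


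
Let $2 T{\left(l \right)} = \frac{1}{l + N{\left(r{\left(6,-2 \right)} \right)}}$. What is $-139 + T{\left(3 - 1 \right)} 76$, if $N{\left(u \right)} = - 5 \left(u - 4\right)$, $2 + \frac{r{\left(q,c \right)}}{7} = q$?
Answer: $- \frac{8220}{59} \approx -139.32$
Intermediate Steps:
$r{\left(q,c \right)} = -14 + 7 q$
$N{\left(u \right)} = 20 - 5 u$ ($N{\left(u \right)} = - 5 \left(-4 + u\right) = 20 - 5 u$)
$T{\left(l \right)} = \frac{1}{2 \left(-120 + l\right)}$ ($T{\left(l \right)} = \frac{1}{2 \left(l + \left(20 - 5 \left(-14 + 7 \cdot 6\right)\right)\right)} = \frac{1}{2 \left(l + \left(20 - 5 \left(-14 + 42\right)\right)\right)} = \frac{1}{2 \left(l + \left(20 - 140\right)\right)} = \frac{1}{2 \left(l - 120\right)} = \frac{1}{2 \left(-120 + l\right)}$)
$-139 + T{\left(3 - 1 \right)} 76 = -139 + \frac{1}{2 \left(-120 + \left(3 - 1\right)\right)} 76 = -139 + \frac{1}{2 \left(-120 + 2\right)} 76 = -139 + \frac{1}{2 \left(-118\right)} 76 = -139 + \frac{1}{2} \left(- \frac{1}{118}\right) 76 = -139 - \frac{19}{59} = - \frac{8220}{59}$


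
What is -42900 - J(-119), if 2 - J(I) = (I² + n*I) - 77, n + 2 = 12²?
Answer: -45716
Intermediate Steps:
n = 142 (n = -2 + 12² = -2 + 144 = 142)
J(I) = 79 - I² - 142*I (J(I) = 2 - ((I² + 142*I) - 77) = 2 - (-77 + I² + 142*I) = 2 + (77 - I² - 142*I) = 79 - I² - 142*I)
-42900 - J(-119) = -42900 - (79 - 1*(-119)² - 142*(-119)) = -42900 - (79 - 1*14161 + 16898) = -42900 - (79 - 14161 + 16898) = -42900 - 1*2816 = -42900 - 2816 = -45716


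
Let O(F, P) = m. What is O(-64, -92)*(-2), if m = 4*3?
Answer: -24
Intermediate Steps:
m = 12
O(F, P) = 12
O(-64, -92)*(-2) = 12*(-2) = -24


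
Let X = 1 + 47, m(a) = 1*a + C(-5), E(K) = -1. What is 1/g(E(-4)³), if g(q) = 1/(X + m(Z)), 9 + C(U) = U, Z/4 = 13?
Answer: 86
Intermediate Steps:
Z = 52 (Z = 4*13 = 52)
C(U) = -9 + U
m(a) = -14 + a (m(a) = 1*a + (-9 - 5) = a - 14 = -14 + a)
X = 48
g(q) = 1/86 (g(q) = 1/(48 + (-14 + 52)) = 1/(48 + 38) = 1/86)
1/g(E(-4)³) = 1/(1/86) = 86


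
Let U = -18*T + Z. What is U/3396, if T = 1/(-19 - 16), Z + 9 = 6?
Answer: -29/39620 ≈ -0.00073195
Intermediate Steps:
Z = -3 (Z = -9 + 6 = -3)
T = -1/35 (T = 1/(-35) = -1/35 ≈ -0.028571)
U = -87/35 (U = -18*(-1/35) - 3 = 18/35 - 3 = -87/35 ≈ -2.4857)
U/3396 = -87/35/3396 = -87/35*1/3396 = -29/39620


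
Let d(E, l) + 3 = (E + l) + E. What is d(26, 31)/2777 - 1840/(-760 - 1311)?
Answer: 5275360/5751167 ≈ 0.91727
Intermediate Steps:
d(E, l) = -3 + l + 2*E (d(E, l) = -3 + ((E + l) + E) = -3 + (l + 2*E) = -3 + l + 2*E)
d(26, 31)/2777 - 1840/(-760 - 1311) = (-3 + 31 + 2*26)/2777 - 1840/(-760 - 1311) = (-3 + 31 + 52)*(1/2777) - 1840/(-2071) = 80*(1/2777) - 1840*(-1/2071) = 80/2777 + 1840/2071 = 5275360/5751167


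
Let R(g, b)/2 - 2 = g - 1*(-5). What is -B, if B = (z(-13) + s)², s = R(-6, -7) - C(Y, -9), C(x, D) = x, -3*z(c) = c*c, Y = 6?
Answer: -32761/9 ≈ -3640.1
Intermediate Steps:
z(c) = -c²/3 (z(c) = -c*c/3 = -c²/3)
R(g, b) = 14 + 2*g (R(g, b) = 4 + 2*(g - 1*(-5)) = 4 + 2*(g + 5) = 4 + 2*(5 + g) = 4 + (10 + 2*g) = 14 + 2*g)
s = -4 (s = (14 + 2*(-6)) - 1*6 = (14 - 12) - 6 = 2 - 6 = -4)
B = 32761/9 (B = (-⅓*(-13)² - 4)² = (-⅓*169 - 4)² = (-169/3 - 4)² = (-181/3)² = 32761/9 ≈ 3640.1)
-B = -1*32761/9 = -32761/9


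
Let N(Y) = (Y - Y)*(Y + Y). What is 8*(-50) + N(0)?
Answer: -400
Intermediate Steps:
N(Y) = 0 (N(Y) = 0*(2*Y) = 0)
8*(-50) + N(0) = 8*(-50) + 0 = -400 + 0 = -400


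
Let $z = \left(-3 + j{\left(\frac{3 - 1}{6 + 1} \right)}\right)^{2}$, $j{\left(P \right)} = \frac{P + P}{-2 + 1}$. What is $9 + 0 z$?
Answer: $9$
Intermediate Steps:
$j{\left(P \right)} = - 2 P$ ($j{\left(P \right)} = \frac{2 P}{-1} = 2 P \left(-1\right) = - 2 P$)
$z = \frac{625}{49}$ ($z = \left(-3 - 2 \frac{3 - 1}{6 + 1}\right)^{2} = \left(-3 - 2 \cdot \frac{2}{7}\right)^{2} = \left(-3 - 2 \cdot 2 \cdot \frac{1}{7}\right)^{2} = \left(-3 - \frac{4}{7}\right)^{2} = \left(- \frac{25}{7}\right)^{2} = \frac{625}{49} \approx 12.755$)
$9 + 0 z = 9 + 0 \cdot \frac{625}{49} = 9 + 0 = 9$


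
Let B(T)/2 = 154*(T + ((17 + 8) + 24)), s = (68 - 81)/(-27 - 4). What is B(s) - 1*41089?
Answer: -801903/31 ≈ -25868.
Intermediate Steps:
s = 13/31 (s = -13/(-31) = -13*(-1/31) = 13/31 ≈ 0.41935)
B(T) = 15092 + 308*T (B(T) = 2*(154*(T + ((17 + 8) + 24))) = 2*(154*(T + (25 + 24))) = 2*(154*(T + 49)) = 2*(154*(49 + T)) = 2*(7546 + 154*T) = 15092 + 308*T)
B(s) - 1*41089 = (15092 + 308*(13/31)) - 1*41089 = (15092 + 4004/31) - 41089 = 471856/31 - 41089 = -801903/31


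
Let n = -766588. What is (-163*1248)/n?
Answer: 50856/191647 ≈ 0.26536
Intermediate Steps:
(-163*1248)/n = -163*1248/(-766588) = -203424*(-1/766588) = 50856/191647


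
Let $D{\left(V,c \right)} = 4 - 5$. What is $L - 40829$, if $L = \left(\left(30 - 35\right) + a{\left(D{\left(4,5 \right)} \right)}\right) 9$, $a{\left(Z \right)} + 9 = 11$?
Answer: $-40856$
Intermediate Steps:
$D{\left(V,c \right)} = -1$ ($D{\left(V,c \right)} = 4 - 5 = -1$)
$a{\left(Z \right)} = 2$ ($a{\left(Z \right)} = -9 + 11 = 2$)
$L = -27$ ($L = \left(\left(30 - 35\right) + 2\right) 9 = \left(-5 + 2\right) 9 = \left(-3\right) 9 = -27$)
$L - 40829 = -27 - 40829 = -40856$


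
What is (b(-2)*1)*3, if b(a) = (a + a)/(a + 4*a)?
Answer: 6/5 ≈ 1.2000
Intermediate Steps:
b(a) = ⅖ (b(a) = (2*a)/((5*a)) = (2*a)*(1/(5*a)) = ⅖)
(b(-2)*1)*3 = ((⅖)*1)*3 = (⅖)*3 = 6/5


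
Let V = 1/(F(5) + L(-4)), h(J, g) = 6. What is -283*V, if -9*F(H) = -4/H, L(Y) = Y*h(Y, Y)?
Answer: 12735/1076 ≈ 11.835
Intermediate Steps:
L(Y) = 6*Y (L(Y) = Y*6 = 6*Y)
F(H) = 4/(9*H) (F(H) = -(-4)/(9*H) = 4/(9*H))
V = -45/1076 (V = 1/((4/9)/5 + 6*(-4)) = 1/((4/9)*(1/5) - 24) = 1/(4/45 - 24) = 1/(-1076/45) = -45/1076 ≈ -0.041822)
-283*V = -283*(-45)/1076 = -1*(-12735/1076) = 12735/1076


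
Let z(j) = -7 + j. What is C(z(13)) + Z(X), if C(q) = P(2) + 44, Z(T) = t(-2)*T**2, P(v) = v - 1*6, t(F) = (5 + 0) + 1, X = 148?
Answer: 131464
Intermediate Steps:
t(F) = 6 (t(F) = 5 + 1 = 6)
P(v) = -6 + v (P(v) = v - 6 = -6 + v)
Z(T) = 6*T**2
C(q) = 40 (C(q) = (-6 + 2) + 44 = -4 + 44 = 40)
C(z(13)) + Z(X) = 40 + 6*148**2 = 40 + 6*21904 = 40 + 131424 = 131464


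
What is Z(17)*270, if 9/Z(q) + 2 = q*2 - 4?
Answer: 1215/14 ≈ 86.786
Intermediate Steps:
Z(q) = 9/(-6 + 2*q) (Z(q) = 9/(-2 + (q*2 - 4)) = 9/(-2 + (2*q - 4)) = 9/(-2 + (-4 + 2*q)) = 9/(-6 + 2*q))
Z(17)*270 = (9/(2*(-3 + 17)))*270 = ((9/2)/14)*270 = ((9/2)*(1/14))*270 = (9/28)*270 = 1215/14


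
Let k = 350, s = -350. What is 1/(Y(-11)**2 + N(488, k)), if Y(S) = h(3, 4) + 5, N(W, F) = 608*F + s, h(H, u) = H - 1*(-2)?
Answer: 1/212550 ≈ 4.7048e-6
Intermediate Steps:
h(H, u) = 2 + H (h(H, u) = H + 2 = 2 + H)
N(W, F) = -350 + 608*F (N(W, F) = 608*F - 350 = -350 + 608*F)
Y(S) = 10 (Y(S) = (2 + 3) + 5 = 5 + 5 = 10)
1/(Y(-11)**2 + N(488, k)) = 1/(10**2 + (-350 + 608*350)) = 1/(100 + (-350 + 212800)) = 1/(100 + 212450) = 1/212550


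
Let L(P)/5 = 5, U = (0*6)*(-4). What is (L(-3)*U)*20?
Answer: 0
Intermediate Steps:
U = 0 (U = 0*(-4) = 0)
L(P) = 25 (L(P) = 5*5 = 25)
(L(-3)*U)*20 = (25*0)*20 = 0*20 = 0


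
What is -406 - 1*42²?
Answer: -2170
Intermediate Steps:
-406 - 1*42² = -406 - 1*1764 = -406 - 1764 = -2170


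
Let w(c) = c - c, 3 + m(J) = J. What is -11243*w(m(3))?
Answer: 0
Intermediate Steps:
m(J) = -3 + J
w(c) = 0
-11243*w(m(3)) = -11243*0 = 0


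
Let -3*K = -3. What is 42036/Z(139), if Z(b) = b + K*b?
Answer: 21018/139 ≈ 151.21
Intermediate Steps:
K = 1 (K = -⅓*(-3) = 1)
Z(b) = 2*b (Z(b) = b + 1*b = b + b = 2*b)
42036/Z(139) = 42036/((2*139)) = 42036/278 = 42036*(1/278) = 21018/139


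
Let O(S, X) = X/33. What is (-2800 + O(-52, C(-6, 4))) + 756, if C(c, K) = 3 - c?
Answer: -22481/11 ≈ -2043.7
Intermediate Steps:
O(S, X) = X/33 (O(S, X) = X*(1/33) = X/33)
(-2800 + O(-52, C(-6, 4))) + 756 = (-2800 + (3 - 1*(-6))/33) + 756 = (-2800 + (3 + 6)/33) + 756 = (-2800 + (1/33)*9) + 756 = (-2800 + 3/11) + 756 = -30797/11 + 756 = -22481/11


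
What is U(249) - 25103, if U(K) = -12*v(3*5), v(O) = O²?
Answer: -27803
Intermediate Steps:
U(K) = -2700 (U(K) = -12*(3*5)² = -12*15² = -12*225 = -2700)
U(249) - 25103 = -2700 - 25103 = -27803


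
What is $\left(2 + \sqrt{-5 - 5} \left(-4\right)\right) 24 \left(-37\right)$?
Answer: $-1776 + 3552 i \sqrt{10} \approx -1776.0 + 11232.0 i$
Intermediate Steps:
$\left(2 + \sqrt{-5 - 5} \left(-4\right)\right) 24 \left(-37\right) = \left(2 + \sqrt{-10} \left(-4\right)\right) 24 \left(-37\right) = \left(2 + i \sqrt{10} \left(-4\right)\right) 24 \left(-37\right) = \left(2 - 4 i \sqrt{10}\right) 24 \left(-37\right) = \left(48 - 96 i \sqrt{10}\right) \left(-37\right) = -1776 + 3552 i \sqrt{10}$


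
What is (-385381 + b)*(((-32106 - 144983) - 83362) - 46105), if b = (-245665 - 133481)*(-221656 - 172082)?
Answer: -45763845318418052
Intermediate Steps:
b = 149284187748 (b = -379146*(-393738) = 149284187748)
(-385381 + b)*(((-32106 - 144983) - 83362) - 46105) = (-385381 + 149284187748)*(((-32106 - 144983) - 83362) - 46105) = 149283802367*((-177089 - 83362) - 46105) = 149283802367*(-260451 - 46105) = 149283802367*(-306556) = -45763845318418052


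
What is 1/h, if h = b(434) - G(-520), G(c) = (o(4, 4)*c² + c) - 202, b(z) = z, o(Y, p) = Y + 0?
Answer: -1/1080444 ≈ -9.2555e-7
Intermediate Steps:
o(Y, p) = Y
G(c) = -202 + c + 4*c² (G(c) = (4*c² + c) - 202 = (c + 4*c²) - 202 = -202 + c + 4*c²)
h = -1080444 (h = 434 - (-202 - 520 + 4*(-520)²) = 434 - (-202 - 520 + 4*270400) = 434 - (-202 - 520 + 1081600) = 434 - 1*1080878 = 434 - 1080878 = -1080444)
1/h = 1/(-1080444) = -1/1080444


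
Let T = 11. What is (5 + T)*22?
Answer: 352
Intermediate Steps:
(5 + T)*22 = (5 + 11)*22 = 16*22 = 352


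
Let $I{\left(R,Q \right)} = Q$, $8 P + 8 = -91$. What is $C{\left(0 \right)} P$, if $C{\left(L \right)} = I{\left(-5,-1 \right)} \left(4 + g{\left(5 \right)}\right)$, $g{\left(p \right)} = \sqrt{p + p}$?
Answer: $\frac{99}{2} + \frac{99 \sqrt{10}}{8} \approx 88.633$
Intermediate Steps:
$P = - \frac{99}{8}$ ($P = -1 + \frac{1}{8} \left(-91\right) = -1 - \frac{91}{8} = - \frac{99}{8} \approx -12.375$)
$g{\left(p \right)} = \sqrt{2} \sqrt{p}$ ($g{\left(p \right)} = \sqrt{2 p} = \sqrt{2} \sqrt{p}$)
$C{\left(L \right)} = -4 - \sqrt{10}$ ($C{\left(L \right)} = - (4 + \sqrt{2} \sqrt{5}) = - (4 + \sqrt{10}) = -4 - \sqrt{10}$)
$C{\left(0 \right)} P = \left(-4 - \sqrt{10}\right) \left(- \frac{99}{8}\right) = \frac{99}{2} + \frac{99 \sqrt{10}}{8}$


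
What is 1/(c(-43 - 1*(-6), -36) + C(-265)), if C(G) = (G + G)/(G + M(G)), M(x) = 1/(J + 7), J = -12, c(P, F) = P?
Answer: -663/23206 ≈ -0.028570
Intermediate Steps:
M(x) = -⅕ (M(x) = 1/(-12 + 7) = 1/(-5) = -⅕)
C(G) = 2*G/(-⅕ + G) (C(G) = (G + G)/(G - ⅕) = (2*G)/(-⅕ + G) = 2*G/(-⅕ + G))
1/(c(-43 - 1*(-6), -36) + C(-265)) = 1/((-43 - 1*(-6)) + 10*(-265)/(-1 + 5*(-265))) = 1/((-43 + 6) + 10*(-265)/(-1 - 1325)) = 1/(-37 + 10*(-265)/(-1326)) = 1/(-37 + 10*(-265)*(-1/1326)) = 1/(-37 + 1325/663) = 1/(-23206/663) = -663/23206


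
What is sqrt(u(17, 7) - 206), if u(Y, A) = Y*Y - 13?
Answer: sqrt(70) ≈ 8.3666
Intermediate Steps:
u(Y, A) = -13 + Y**2 (u(Y, A) = Y**2 - 13 = -13 + Y**2)
sqrt(u(17, 7) - 206) = sqrt((-13 + 17**2) - 206) = sqrt((-13 + 289) - 206) = sqrt(276 - 206) = sqrt(70)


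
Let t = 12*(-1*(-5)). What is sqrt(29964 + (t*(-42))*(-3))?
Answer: 2*sqrt(9381) ≈ 193.71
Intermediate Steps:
t = 60 (t = 12*5 = 60)
sqrt(29964 + (t*(-42))*(-3)) = sqrt(29964 + (60*(-42))*(-3)) = sqrt(29964 - 2520*(-3)) = sqrt(29964 + 7560) = sqrt(37524) = 2*sqrt(9381)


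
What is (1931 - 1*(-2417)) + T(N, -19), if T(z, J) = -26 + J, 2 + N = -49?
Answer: 4303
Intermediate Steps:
N = -51 (N = -2 - 49 = -51)
(1931 - 1*(-2417)) + T(N, -19) = (1931 - 1*(-2417)) + (-26 - 19) = (1931 + 2417) - 45 = 4348 - 45 = 4303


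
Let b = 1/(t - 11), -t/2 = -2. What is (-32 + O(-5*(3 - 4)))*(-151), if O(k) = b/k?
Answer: 169271/35 ≈ 4836.3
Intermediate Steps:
t = 4 (t = -2*(-2) = 4)
b = -⅐ (b = 1/(4 - 11) = 1/(-7) = -⅐ ≈ -0.14286)
O(k) = -1/(7*k)
(-32 + O(-5*(3 - 4)))*(-151) = (-32 - (-1/(5*(3 - 4)))/7)*(-151) = (-32 - 1/(7*((-5*(-1)))))*(-151) = (-32 - ⅐/5)*(-151) = (-32 - ⅐*⅕)*(-151) = (-32 - 1/35)*(-151) = -1121/35*(-151) = 169271/35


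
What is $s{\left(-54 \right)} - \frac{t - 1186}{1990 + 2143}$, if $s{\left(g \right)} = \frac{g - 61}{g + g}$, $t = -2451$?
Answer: $\frac{868091}{446364} \approx 1.9448$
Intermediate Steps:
$s{\left(g \right)} = \frac{-61 + g}{2 g}$
$s{\left(-54 \right)} - \frac{t - 1186}{1990 + 2143} = \frac{-61 - 54}{2 \left(-54\right)} - \frac{-2451 - 1186}{1990 + 2143} = \frac{1}{2} \left(- \frac{1}{54}\right) \left(-115\right) - - \frac{3637}{4133} = \frac{115}{108} - \left(-3637\right) \frac{1}{4133} = \frac{115}{108} - - \frac{3637}{4133} = \frac{115}{108} + \frac{3637}{4133} = \frac{868091}{446364}$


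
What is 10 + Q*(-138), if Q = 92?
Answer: -12686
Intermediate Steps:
10 + Q*(-138) = 10 + 92*(-138) = 10 - 12696 = -12686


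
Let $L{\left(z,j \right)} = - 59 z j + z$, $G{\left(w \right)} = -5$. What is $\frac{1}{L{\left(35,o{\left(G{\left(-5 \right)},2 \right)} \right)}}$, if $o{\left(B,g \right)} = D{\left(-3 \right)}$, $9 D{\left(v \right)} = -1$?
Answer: $\frac{9}{2380} \approx 0.0037815$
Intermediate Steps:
$D{\left(v \right)} = - \frac{1}{9}$ ($D{\left(v \right)} = \frac{1}{9} \left(-1\right) = - \frac{1}{9}$)
$o{\left(B,g \right)} = - \frac{1}{9}$
$L{\left(z,j \right)} = z - 59 j z$ ($L{\left(z,j \right)} = - 59 j z + z = z - 59 j z$)
$\frac{1}{L{\left(35,o{\left(G{\left(-5 \right)},2 \right)} \right)}} = \frac{1}{35 \left(1 - - \frac{59}{9}\right)} = \frac{1}{35 \left(1 + \frac{59}{9}\right)} = \frac{1}{35 \cdot \frac{68}{9}} = \frac{1}{\frac{2380}{9}} = \frac{9}{2380}$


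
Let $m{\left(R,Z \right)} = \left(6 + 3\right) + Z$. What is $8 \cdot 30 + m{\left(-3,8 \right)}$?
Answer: $257$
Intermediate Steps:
$m{\left(R,Z \right)} = 9 + Z$
$8 \cdot 30 + m{\left(-3,8 \right)} = 8 \cdot 30 + \left(9 + 8\right) = 240 + 17 = 257$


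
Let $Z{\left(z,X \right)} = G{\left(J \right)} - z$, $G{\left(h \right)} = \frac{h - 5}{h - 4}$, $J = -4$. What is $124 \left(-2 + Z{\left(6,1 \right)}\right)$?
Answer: $- \frac{1705}{2} \approx -852.5$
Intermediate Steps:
$G{\left(h \right)} = \frac{-5 + h}{-4 + h}$
$Z{\left(z,X \right)} = \frac{9}{8} - z$ ($Z{\left(z,X \right)} = \frac{-5 - 4}{-4 - 4} - z = \frac{1}{-8} \left(-9\right) - z = \left(- \frac{1}{8}\right) \left(-9\right) - z = \frac{9}{8} - z$)
$124 \left(-2 + Z{\left(6,1 \right)}\right) = 124 \left(-2 + \left(\frac{9}{8} - 6\right)\right) = 124 \left(-2 - \frac{39}{8}\right) = 124 \left(- \frac{55}{8}\right) = - \frac{1705}{2}$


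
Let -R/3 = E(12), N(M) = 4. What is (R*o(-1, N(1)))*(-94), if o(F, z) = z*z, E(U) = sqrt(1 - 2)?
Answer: 4512*I ≈ 4512.0*I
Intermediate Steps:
E(U) = I (E(U) = sqrt(-1) = I)
R = -3*I ≈ -3.0*I
o(F, z) = z**2
(R*o(-1, N(1)))*(-94) = (-3*I*4**2)*(-94) = (-3*I*16)*(-94) = -48*I*(-94) = 4512*I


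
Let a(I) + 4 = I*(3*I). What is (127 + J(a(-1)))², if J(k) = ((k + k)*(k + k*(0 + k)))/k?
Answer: 16129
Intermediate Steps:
a(I) = -4 + 3*I² (a(I) = -4 + I*(3*I) = -4 + 3*I²)
J(k) = 2*k + 2*k² (J(k) = ((2*k)*(k + k*k))/k = ((2*k)*(k + k²))/k = (2*k*(k + k²))/k = 2*k + 2*k²)
(127 + J(a(-1)))² = (127 + 2*(-4 + 3*(-1)²)*(1 + (-4 + 3*(-1)²)))² = (127 + 2*(-4 + 3*1)*(1 + (-4 + 3*1)))² = (127 + 2*(-4 + 3)*(1 + (-4 + 3)))² = (127 + 2*(-1)*(1 - 1))² = (127 + 2*(-1)*0)² = (127 + 0)² = 127² = 16129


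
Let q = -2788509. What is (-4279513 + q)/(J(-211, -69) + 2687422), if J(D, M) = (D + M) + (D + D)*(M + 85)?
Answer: -207883/78835 ≈ -2.6369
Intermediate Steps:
J(D, M) = D + M + 2*D*(85 + M) (J(D, M) = (D + M) + (2*D)*(85 + M) = (D + M) + 2*D*(85 + M) = D + M + 2*D*(85 + M))
(-4279513 + q)/(J(-211, -69) + 2687422) = (-4279513 - 2788509)/((-69 + 171*(-211) + 2*(-211)*(-69)) + 2687422) = -7068022/((-69 - 36081 + 29118) + 2687422) = -7068022/(-7032 + 2687422) = -7068022/2680390 = -7068022*1/2680390 = -207883/78835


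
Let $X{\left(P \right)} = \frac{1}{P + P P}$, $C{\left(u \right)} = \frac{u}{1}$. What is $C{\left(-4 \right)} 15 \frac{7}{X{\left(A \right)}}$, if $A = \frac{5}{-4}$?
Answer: $- \frac{525}{4} \approx -131.25$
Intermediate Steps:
$A = - \frac{5}{4}$ ($A = 5 \left(- \frac{1}{4}\right) = - \frac{5}{4} \approx -1.25$)
$C{\left(u \right)} = u$ ($C{\left(u \right)} = u 1 = u$)
$X{\left(P \right)} = \frac{1}{P + P^{2}}$
$C{\left(-4 \right)} 15 \frac{7}{X{\left(A \right)}} = \left(-4\right) 15 \frac{7}{\frac{1}{- \frac{5}{4}} \frac{1}{1 - \frac{5}{4}}} = - 60 \frac{7}{\left(- \frac{4}{5}\right) \frac{1}{- \frac{1}{4}}} = - 60 \frac{7}{\left(- \frac{4}{5}\right) \left(-4\right)} = - 60 \frac{7}{\frac{16}{5}} = - 60 \cdot 7 \cdot \frac{5}{16} = \left(-60\right) \frac{35}{16} = - \frac{525}{4}$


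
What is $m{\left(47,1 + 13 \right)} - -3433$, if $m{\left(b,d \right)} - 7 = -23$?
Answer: $3417$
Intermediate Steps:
$m{\left(b,d \right)} = -16$ ($m{\left(b,d \right)} = 7 - 23 = -16$)
$m{\left(47,1 + 13 \right)} - -3433 = -16 - -3433 = -16 + 3433 = 3417$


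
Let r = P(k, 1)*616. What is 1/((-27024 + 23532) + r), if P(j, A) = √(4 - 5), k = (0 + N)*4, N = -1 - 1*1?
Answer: -873/3143380 - 77*I/1571690 ≈ -0.00027773 - 4.8992e-5*I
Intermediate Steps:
N = -2 (N = -1 - 1 = -2)
k = -8 (k = (0 - 2)*4 = -2*4 = -8)
P(j, A) = I (P(j, A) = √(-1) = I)
r = 616*I (r = I*616 = 616*I ≈ 616.0*I)
1/((-27024 + 23532) + r) = 1/((-27024 + 23532) + 616*I) = 1/(-3492 + 616*I) = (-3492 - 616*I)/12573520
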